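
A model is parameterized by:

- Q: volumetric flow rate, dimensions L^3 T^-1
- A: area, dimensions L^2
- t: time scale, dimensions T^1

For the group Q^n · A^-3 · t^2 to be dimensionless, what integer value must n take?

Balance the L exponent: (3)·n from Q, plus −3·(2) + 2·(0) = -6 from the rest, must sum to zero.
3n − 6 = 0, so n = 2.

2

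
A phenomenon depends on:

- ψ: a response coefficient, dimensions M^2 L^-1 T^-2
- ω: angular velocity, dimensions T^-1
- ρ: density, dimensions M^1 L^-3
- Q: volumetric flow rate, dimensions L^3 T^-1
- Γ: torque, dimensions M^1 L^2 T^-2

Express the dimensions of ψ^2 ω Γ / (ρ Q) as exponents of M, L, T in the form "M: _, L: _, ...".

M: 4, L: 0, T: -6

Collect each base-dimension exponent across the product:
  M: 2·(2) + (0) − (1) − (0) + (1) = 4
  L: 2·(-1) + (0) − (-3) − (3) + (2) = 0
  T: 2·(-2) + (-1) − (0) − (-1) + (-2) = -6
So the dimensions are [M⁴ T⁻⁶].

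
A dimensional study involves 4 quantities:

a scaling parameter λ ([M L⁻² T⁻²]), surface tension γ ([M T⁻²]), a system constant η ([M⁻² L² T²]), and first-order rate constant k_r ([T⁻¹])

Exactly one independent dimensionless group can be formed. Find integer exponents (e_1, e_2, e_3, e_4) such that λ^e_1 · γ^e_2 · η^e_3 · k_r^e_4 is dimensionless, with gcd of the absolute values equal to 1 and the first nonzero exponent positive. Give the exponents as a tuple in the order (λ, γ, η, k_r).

M: e_1·(1) + e_2·(1) + e_3·(-2) + e_4·(0) = 0
L: e_1·(-2) + e_2·(0) + e_3·(2) + e_4·(0) = 0
T: e_1·(-2) + e_2·(-2) + e_3·(2) + e_4·(-1) = 0
Solving this homogeneous linear system for the smallest-integer solution (first nonzero entry positive) gives (1, 1, 1, -2).

(1, 1, 1, -2)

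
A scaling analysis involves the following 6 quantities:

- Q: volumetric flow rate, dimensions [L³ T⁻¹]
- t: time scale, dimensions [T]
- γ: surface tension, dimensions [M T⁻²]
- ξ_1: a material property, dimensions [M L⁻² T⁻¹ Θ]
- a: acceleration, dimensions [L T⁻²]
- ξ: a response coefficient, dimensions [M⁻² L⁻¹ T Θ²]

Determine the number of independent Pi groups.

2

There are 6 variables and 4 base dimensions (M, L, T, Θ).
The dimension matrix has rank 4.
Independent dimensionless groups: 6 − 4 = 2.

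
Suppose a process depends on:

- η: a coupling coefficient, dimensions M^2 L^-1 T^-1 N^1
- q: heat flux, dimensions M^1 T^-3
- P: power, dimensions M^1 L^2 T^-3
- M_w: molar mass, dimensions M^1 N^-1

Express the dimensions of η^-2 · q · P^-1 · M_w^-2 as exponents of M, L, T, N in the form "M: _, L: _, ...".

M: -6, L: 0, T: 2, N: 0

Collect each base-dimension exponent across the product:
  M: −2·(2) + (1) − (1) − 2·(1) = -6
  L: −2·(-1) + (0) − (2) − 2·(0) = 0
  T: −2·(-1) + (-3) − (-3) − 2·(0) = 2
  N: −2·(1) + (0) − (0) − 2·(-1) = 0
So the dimensions are [M⁻⁶ T²].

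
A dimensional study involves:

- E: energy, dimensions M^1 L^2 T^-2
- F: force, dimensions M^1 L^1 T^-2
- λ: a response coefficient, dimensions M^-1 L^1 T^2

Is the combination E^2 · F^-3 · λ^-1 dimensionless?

yes

Sum the exponent of each base dimension across the product:
  M: 2·[E]_M − 3·[F]_M − [λ]_M = 2·(1) − 3·(1) − (-1) = 0
  L: 2·[E]_L − 3·[F]_L − [λ]_L = 2·(2) − 3·(1) − (1) = 0
  T: 2·[E]_T − 3·[F]_T − [λ]_T = 2·(-2) − 3·(-2) − (2) = 0
All base exponents vanish — dimensionless.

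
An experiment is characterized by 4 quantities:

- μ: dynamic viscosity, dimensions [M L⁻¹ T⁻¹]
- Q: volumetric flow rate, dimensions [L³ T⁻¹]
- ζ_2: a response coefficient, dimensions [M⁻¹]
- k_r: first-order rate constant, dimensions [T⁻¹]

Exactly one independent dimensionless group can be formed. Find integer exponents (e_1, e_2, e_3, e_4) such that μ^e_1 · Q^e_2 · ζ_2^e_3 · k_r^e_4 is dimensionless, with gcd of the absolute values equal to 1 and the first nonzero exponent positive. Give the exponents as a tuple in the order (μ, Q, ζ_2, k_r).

M: e_1·(1) + e_2·(0) + e_3·(-1) + e_4·(0) = 0
L: e_1·(-1) + e_2·(3) + e_3·(0) + e_4·(0) = 0
T: e_1·(-1) + e_2·(-1) + e_3·(0) + e_4·(-1) = 0
Solving this homogeneous linear system for the smallest-integer solution (first nonzero entry positive) gives (3, 1, 3, -4).

(3, 1, 3, -4)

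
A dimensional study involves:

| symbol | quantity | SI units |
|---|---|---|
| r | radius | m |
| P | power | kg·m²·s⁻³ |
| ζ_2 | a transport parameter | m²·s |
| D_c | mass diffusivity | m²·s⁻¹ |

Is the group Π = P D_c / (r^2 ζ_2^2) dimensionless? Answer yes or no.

Sum the exponent of each base dimension across the product:
  M: −2·[r]_M + [P]_M − 2·[ζ_2]_M + [D_c]_M = −2·(0) + (1) − 2·(0) + (0) = 1
  L: −2·[r]_L + [P]_L − 2·[ζ_2]_L + [D_c]_L = −2·(1) + (2) − 2·(2) + (2) = -2
  T: −2·[r]_T + [P]_T − 2·[ζ_2]_T + [D_c]_T = −2·(0) + (-3) − 2·(1) + (-1) = -6
Net dimensions [M L⁻² T⁻⁶] ≠ [1] — not dimensionless.

no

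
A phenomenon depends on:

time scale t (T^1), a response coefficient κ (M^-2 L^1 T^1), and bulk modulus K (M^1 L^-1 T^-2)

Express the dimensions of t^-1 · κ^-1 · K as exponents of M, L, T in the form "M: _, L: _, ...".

M: 3, L: -2, T: -4

Collect each base-dimension exponent across the product:
  M: −(0) − (-2) + (1) = 3
  L: −(0) − (1) + (-1) = -2
  T: −(1) − (1) + (-2) = -4
So the dimensions are [M³ L⁻² T⁻⁴].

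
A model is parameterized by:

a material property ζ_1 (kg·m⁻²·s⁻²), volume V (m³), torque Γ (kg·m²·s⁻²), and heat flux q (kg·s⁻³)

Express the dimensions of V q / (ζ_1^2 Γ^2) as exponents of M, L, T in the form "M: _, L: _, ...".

M: -3, L: 3, T: 5

Collect each base-dimension exponent across the product:
  M: −2·(1) + (0) − 2·(1) + (1) = -3
  L: −2·(-2) + (3) − 2·(2) + (0) = 3
  T: −2·(-2) + (0) − 2·(-2) + (-3) = 5
So the dimensions are [M⁻³ L³ T⁵].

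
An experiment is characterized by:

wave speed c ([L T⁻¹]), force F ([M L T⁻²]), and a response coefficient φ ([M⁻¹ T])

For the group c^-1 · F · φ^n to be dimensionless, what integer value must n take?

1

Balance the M exponent: (-1)·n from φ, plus −(0) + (1) = 1 from the rest, must sum to zero.
−n + 1 = 0, so n = 1.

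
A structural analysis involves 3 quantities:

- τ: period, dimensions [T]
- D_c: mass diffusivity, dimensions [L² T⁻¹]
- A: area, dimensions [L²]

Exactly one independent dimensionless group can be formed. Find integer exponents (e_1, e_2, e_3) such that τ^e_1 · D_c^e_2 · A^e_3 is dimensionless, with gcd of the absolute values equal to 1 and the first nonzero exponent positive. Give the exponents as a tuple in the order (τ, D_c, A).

L: e_1·(0) + e_2·(2) + e_3·(2) = 0
T: e_1·(1) + e_2·(-1) + e_3·(0) = 0
Solving this homogeneous linear system for the smallest-integer solution (first nonzero entry positive) gives (1, 1, -1).

(1, 1, -1)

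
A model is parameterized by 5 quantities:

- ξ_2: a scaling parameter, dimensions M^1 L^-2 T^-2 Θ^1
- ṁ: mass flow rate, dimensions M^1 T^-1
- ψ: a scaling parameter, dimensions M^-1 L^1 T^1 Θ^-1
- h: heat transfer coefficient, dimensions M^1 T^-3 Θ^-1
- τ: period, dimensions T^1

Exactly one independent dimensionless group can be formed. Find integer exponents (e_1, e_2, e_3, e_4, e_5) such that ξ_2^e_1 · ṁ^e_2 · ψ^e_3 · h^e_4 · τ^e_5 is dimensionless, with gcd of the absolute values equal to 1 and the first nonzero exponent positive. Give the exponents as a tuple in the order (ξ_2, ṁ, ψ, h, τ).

M: e_1·(1) + e_2·(1) + e_3·(-1) + e_4·(1) + e_5·(0) = 0
L: e_1·(-2) + e_2·(0) + e_3·(1) + e_4·(0) + e_5·(0) = 0
T: e_1·(-2) + e_2·(-1) + e_3·(1) + e_4·(-3) + e_5·(1) = 0
Θ: e_1·(1) + e_2·(0) + e_3·(-1) + e_4·(-1) + e_5·(0) = 0
Solving this homogeneous linear system for the smallest-integer solution (first nonzero entry positive) gives (1, 2, 2, -1, -1).

(1, 2, 2, -1, -1)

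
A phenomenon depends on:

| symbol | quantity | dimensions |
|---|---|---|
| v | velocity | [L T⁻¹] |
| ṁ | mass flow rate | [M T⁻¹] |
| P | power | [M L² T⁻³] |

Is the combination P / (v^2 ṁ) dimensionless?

Sum the exponent of each base dimension across the product:
  M: −2·[v]_M − [ṁ]_M + [P]_M = −2·(0) − (1) + (1) = 0
  L: −2·[v]_L − [ṁ]_L + [P]_L = −2·(1) − (0) + (2) = 0
  T: −2·[v]_T − [ṁ]_T + [P]_T = −2·(-1) − (-1) + (-3) = 0
  Θ: −2·[v]_Θ − [ṁ]_Θ + [P]_Θ = −2·(0) − (0) + (0) = 0
All base exponents vanish — dimensionless.

yes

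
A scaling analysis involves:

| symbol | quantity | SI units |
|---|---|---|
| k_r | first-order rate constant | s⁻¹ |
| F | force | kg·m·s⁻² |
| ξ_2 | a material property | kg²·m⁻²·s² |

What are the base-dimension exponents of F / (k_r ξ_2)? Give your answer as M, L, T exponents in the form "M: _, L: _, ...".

Collect each base-dimension exponent across the product:
  M: −(0) + (1) − (2) = -1
  L: −(0) + (1) − (-2) = 3
  T: −(-1) + (-2) − (2) = -3
So the dimensions are [M⁻¹ L³ T⁻³].

M: -1, L: 3, T: -3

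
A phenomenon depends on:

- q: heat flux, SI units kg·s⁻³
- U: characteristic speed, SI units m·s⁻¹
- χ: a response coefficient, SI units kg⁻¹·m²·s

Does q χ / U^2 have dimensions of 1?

yes

Sum the exponent of each base dimension across the product:
  M: [q]_M − 2·[U]_M + [χ]_M = (1) − 2·(0) + (-1) = 0
  L: [q]_L − 2·[U]_L + [χ]_L = (0) − 2·(1) + (2) = 0
  T: [q]_T − 2·[U]_T + [χ]_T = (-3) − 2·(-1) + (1) = 0
All base exponents vanish — dimensionless.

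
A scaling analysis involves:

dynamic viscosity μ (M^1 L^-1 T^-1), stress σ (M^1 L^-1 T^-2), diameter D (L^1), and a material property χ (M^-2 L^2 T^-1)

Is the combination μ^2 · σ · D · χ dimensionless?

no

Sum the exponent of each base dimension across the product:
  M: 2·[μ]_M + [σ]_M + [D]_M + [χ]_M = 2·(1) + (1) + (0) + (-2) = 1
  L: 2·[μ]_L + [σ]_L + [D]_L + [χ]_L = 2·(-1) + (-1) + (1) + (2) = 0
  T: 2·[μ]_T + [σ]_T + [D]_T + [χ]_T = 2·(-1) + (-2) + (0) + (-1) = -5
Net dimensions [M T⁻⁵] ≠ [1] — not dimensionless.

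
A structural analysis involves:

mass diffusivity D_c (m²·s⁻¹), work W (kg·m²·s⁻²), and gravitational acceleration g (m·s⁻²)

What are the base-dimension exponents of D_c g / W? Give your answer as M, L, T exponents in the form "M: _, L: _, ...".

Collect each base-dimension exponent across the product:
  M: (0) − (1) + (0) = -1
  L: (2) − (2) + (1) = 1
  T: (-1) − (-2) + (-2) = -1
So the dimensions are [M⁻¹ L T⁻¹].

M: -1, L: 1, T: -1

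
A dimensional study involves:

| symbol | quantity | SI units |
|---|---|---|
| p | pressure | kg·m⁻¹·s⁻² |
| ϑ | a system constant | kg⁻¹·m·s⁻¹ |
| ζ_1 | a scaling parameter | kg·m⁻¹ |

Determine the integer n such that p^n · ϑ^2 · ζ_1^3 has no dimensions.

Balance the M exponent: (1)·n from p, plus 2·(-1) + 3·(1) = 1 from the rest, must sum to zero.
n + 1 = 0, so n = -1.

-1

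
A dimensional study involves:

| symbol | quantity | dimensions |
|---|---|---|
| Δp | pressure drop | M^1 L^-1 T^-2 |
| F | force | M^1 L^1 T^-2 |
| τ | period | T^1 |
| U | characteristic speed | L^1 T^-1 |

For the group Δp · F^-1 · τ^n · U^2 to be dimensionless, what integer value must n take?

Balance the T exponent: (1)·n from τ, plus (-2) − (-2) + 2·(-1) = -2 from the rest, must sum to zero.
n − 2 = 0, so n = 2.

2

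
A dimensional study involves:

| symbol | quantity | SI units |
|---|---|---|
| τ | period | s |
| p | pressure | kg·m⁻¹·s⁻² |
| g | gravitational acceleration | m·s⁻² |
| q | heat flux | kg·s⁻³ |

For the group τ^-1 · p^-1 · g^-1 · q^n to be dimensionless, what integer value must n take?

Balance the M exponent: (1)·n from q, plus −(0) − (1) − (0) = -1 from the rest, must sum to zero.
n − 1 = 0, so n = 1.

1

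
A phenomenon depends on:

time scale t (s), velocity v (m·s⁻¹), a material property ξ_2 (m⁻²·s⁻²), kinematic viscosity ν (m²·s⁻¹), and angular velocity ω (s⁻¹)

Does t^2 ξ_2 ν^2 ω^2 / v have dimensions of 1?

no

Sum the exponent of each base dimension across the product:
  L: 2·[t]_L − [v]_L + [ξ_2]_L + 2·[ν]_L + 2·[ω]_L = 2·(0) − (1) + (-2) + 2·(2) + 2·(0) = 1
  T: 2·[t]_T − [v]_T + [ξ_2]_T + 2·[ν]_T + 2·[ω]_T = 2·(1) − (-1) + (-2) + 2·(-1) + 2·(-1) = -3
Net dimensions [L T⁻³] ≠ [1] — not dimensionless.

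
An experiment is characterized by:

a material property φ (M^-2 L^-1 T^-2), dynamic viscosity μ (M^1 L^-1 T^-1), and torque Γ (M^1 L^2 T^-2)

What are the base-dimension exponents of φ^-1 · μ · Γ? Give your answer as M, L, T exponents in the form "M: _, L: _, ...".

M: 4, L: 2, T: -1

Collect each base-dimension exponent across the product:
  M: −(-2) + (1) + (1) = 4
  L: −(-1) + (-1) + (2) = 2
  T: −(-2) + (-1) + (-2) = -1
So the dimensions are [M⁴ L² T⁻¹].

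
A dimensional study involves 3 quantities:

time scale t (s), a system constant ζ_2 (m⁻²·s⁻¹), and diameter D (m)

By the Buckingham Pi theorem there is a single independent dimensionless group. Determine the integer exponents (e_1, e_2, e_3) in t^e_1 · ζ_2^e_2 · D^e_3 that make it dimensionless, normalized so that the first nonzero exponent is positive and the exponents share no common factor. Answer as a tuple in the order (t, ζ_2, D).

L: e_1·(0) + e_2·(-2) + e_3·(1) = 0
T: e_1·(1) + e_2·(-1) + e_3·(0) = 0
Solving this homogeneous linear system for the smallest-integer solution (first nonzero entry positive) gives (1, 1, 2).

(1, 1, 2)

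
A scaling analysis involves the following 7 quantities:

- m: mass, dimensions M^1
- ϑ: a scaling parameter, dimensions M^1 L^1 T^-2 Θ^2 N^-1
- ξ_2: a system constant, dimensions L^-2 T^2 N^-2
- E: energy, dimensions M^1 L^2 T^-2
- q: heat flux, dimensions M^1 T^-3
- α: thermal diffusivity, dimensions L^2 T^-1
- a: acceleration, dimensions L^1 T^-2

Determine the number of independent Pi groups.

There are 7 variables and 5 base dimensions (M, L, T, Θ, N).
The dimension matrix has rank 5.
Independent dimensionless groups: 7 − 5 = 2.

2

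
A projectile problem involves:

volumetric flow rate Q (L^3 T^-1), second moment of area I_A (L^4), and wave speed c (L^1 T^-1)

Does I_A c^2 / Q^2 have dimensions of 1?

Sum the exponent of each base dimension across the product:
  L: −2·[Q]_L + [I_A]_L + 2·[c]_L = −2·(3) + (4) + 2·(1) = 0
  T: −2·[Q]_T + [I_A]_T + 2·[c]_T = −2·(-1) + (0) + 2·(-1) = 0
All base exponents vanish — dimensionless.

yes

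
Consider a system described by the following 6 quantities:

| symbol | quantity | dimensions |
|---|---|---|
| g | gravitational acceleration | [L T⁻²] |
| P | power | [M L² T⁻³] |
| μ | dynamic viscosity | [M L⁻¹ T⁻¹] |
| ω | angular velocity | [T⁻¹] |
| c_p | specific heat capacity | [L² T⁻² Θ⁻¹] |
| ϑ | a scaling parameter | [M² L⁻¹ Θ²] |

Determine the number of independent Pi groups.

2

There are 6 variables and 4 base dimensions (M, L, T, Θ).
The dimension matrix has rank 4.
Independent dimensionless groups: 6 − 4 = 2.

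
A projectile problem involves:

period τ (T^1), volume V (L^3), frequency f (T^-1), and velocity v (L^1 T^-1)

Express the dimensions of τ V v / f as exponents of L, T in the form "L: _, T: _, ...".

L: 4, T: 1

Collect each base-dimension exponent across the product:
  L: (0) + (3) − (0) + (1) = 4
  T: (1) + (0) − (-1) + (-1) = 1
So the dimensions are [L⁴ T].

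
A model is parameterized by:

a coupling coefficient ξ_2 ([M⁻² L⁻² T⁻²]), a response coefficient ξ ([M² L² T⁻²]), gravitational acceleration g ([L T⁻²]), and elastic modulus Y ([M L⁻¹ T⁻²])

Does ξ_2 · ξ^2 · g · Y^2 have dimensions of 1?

Sum the exponent of each base dimension across the product:
  M: [ξ_2]_M + 2·[ξ]_M + [g]_M + 2·[Y]_M = (-2) + 2·(2) + (0) + 2·(1) = 4
  L: [ξ_2]_L + 2·[ξ]_L + [g]_L + 2·[Y]_L = (-2) + 2·(2) + (1) + 2·(-1) = 1
  T: [ξ_2]_T + 2·[ξ]_T + [g]_T + 2·[Y]_T = (-2) + 2·(-2) + (-2) + 2·(-2) = -12
Net dimensions [M⁴ L T⁻¹²] ≠ [1] — not dimensionless.

no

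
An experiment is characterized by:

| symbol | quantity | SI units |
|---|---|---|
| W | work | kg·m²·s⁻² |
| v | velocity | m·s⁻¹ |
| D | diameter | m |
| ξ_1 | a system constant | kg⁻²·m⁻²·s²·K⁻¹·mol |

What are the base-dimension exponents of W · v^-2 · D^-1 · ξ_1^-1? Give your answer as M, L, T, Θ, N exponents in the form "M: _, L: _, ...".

Collect each base-dimension exponent across the product:
  M: (1) − 2·(0) − (0) − (-2) = 3
  L: (2) − 2·(1) − (1) − (-2) = 1
  T: (-2) − 2·(-1) − (0) − (2) = -2
  Θ: (0) − 2·(0) − (0) − (-1) = 1
  N: (0) − 2·(0) − (0) − (1) = -1
So the dimensions are [M³ L T⁻² Θ N⁻¹].

M: 3, L: 1, T: -2, Θ: 1, N: -1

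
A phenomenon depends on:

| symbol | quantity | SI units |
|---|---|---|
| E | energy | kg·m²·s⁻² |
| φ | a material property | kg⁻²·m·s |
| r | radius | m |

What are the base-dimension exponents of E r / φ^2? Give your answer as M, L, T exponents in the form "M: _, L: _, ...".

M: 5, L: 1, T: -4

Collect each base-dimension exponent across the product:
  M: (1) − 2·(-2) + (0) = 5
  L: (2) − 2·(1) + (1) = 1
  T: (-2) − 2·(1) + (0) = -4
So the dimensions are [M⁵ L T⁻⁴].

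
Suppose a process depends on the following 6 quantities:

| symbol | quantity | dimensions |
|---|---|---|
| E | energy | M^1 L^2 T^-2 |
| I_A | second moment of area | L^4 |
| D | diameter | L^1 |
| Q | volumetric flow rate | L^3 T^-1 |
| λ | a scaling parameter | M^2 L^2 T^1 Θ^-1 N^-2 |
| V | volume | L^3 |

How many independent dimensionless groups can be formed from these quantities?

2

There are 6 variables and 5 base dimensions (M, L, T, Θ, N).
The dimension matrix has rank 4 (less than 5: the dimension vectors are linearly dependent).
Independent dimensionless groups: 6 − 4 = 2.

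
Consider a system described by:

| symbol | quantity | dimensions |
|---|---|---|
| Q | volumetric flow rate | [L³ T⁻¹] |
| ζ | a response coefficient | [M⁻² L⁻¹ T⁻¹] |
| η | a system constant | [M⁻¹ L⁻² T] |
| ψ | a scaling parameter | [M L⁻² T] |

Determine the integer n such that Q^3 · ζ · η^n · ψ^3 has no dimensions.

1

Balance the M exponent: (-1)·n from η, plus 3·(0) + (-2) + 3·(1) = 1 from the rest, must sum to zero.
−n + 1 = 0, so n = 1.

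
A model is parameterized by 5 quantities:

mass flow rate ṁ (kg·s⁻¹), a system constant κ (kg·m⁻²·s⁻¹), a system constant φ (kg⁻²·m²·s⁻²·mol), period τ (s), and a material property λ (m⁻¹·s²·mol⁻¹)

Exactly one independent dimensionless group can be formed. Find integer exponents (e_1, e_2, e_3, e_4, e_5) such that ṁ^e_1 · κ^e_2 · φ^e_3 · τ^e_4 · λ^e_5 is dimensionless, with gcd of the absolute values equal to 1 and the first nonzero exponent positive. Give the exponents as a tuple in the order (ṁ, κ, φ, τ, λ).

(3, 1, 2, 4, 2)

M: e_1·(1) + e_2·(1) + e_3·(-2) + e_4·(0) + e_5·(0) = 0
L: e_1·(0) + e_2·(-2) + e_3·(2) + e_4·(0) + e_5·(-1) = 0
T: e_1·(-1) + e_2·(-1) + e_3·(-2) + e_4·(1) + e_5·(2) = 0
N: e_1·(0) + e_2·(0) + e_3·(1) + e_4·(0) + e_5·(-1) = 0
Solving this homogeneous linear system for the smallest-integer solution (first nonzero entry positive) gives (3, 1, 2, 4, 2).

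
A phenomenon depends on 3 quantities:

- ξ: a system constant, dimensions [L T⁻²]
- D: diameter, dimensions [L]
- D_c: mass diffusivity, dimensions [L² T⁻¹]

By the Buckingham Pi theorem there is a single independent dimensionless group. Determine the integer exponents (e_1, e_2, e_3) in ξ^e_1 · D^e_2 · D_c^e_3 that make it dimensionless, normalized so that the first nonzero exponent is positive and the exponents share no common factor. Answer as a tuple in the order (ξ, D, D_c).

L: e_1·(1) + e_2·(1) + e_3·(2) = 0
T: e_1·(-2) + e_2·(0) + e_3·(-1) = 0
Solving this homogeneous linear system for the smallest-integer solution (first nonzero entry positive) gives (1, 3, -2).

(1, 3, -2)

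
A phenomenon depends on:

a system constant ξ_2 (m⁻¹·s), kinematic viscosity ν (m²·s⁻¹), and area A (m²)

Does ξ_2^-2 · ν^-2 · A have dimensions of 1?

yes

Sum the exponent of each base dimension across the product:
  L: −2·[ξ_2]_L − 2·[ν]_L + [A]_L = −2·(-1) − 2·(2) + (2) = 0
  T: −2·[ξ_2]_T − 2·[ν]_T + [A]_T = −2·(1) − 2·(-1) + (0) = 0
All base exponents vanish — dimensionless.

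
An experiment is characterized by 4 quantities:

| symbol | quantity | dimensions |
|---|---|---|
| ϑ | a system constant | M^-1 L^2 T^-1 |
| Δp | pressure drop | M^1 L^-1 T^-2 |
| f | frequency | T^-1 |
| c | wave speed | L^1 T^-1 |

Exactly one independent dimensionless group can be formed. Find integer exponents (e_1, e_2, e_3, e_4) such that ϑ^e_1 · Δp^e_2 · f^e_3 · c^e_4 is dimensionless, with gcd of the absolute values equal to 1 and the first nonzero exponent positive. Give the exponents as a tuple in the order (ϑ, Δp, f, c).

M: e_1·(-1) + e_2·(1) + e_3·(0) + e_4·(0) = 0
L: e_1·(2) + e_2·(-1) + e_3·(0) + e_4·(1) = 0
T: e_1·(-1) + e_2·(-2) + e_3·(-1) + e_4·(-1) = 0
Solving this homogeneous linear system for the smallest-integer solution (first nonzero entry positive) gives (1, 1, -2, -1).

(1, 1, -2, -1)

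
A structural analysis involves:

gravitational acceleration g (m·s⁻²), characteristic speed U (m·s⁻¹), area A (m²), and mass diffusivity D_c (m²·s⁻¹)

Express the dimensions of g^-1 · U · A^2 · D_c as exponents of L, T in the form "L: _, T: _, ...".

L: 6, T: 0

Collect each base-dimension exponent across the product:
  L: −(1) + (1) + 2·(2) + (2) = 6
  T: −(-2) + (-1) + 2·(0) + (-1) = 0
So the dimensions are [L⁶].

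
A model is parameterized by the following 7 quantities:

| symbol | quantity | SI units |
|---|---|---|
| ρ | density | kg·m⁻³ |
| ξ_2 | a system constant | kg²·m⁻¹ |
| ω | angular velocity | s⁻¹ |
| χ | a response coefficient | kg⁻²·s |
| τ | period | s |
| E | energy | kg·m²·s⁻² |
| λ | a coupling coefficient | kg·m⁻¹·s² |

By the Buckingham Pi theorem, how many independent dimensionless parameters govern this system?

There are 7 variables and 3 base dimensions (M, L, T).
The dimension matrix has rank 3.
Independent dimensionless groups: 7 − 3 = 4.

4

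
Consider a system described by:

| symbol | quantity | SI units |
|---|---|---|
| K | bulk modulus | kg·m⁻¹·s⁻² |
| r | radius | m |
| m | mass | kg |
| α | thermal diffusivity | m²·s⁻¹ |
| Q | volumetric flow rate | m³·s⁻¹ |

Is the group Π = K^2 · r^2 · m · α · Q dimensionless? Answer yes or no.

no

Sum the exponent of each base dimension across the product:
  M: 2·[K]_M + 2·[r]_M + [m]_M + [α]_M + [Q]_M = 2·(1) + 2·(0) + (1) + (0) + (0) = 3
  L: 2·[K]_L + 2·[r]_L + [m]_L + [α]_L + [Q]_L = 2·(-1) + 2·(1) + (0) + (2) + (3) = 5
  T: 2·[K]_T + 2·[r]_T + [m]_T + [α]_T + [Q]_T = 2·(-2) + 2·(0) + (0) + (-1) + (-1) = -6
Net dimensions [M³ L⁵ T⁻⁶] ≠ [1] — not dimensionless.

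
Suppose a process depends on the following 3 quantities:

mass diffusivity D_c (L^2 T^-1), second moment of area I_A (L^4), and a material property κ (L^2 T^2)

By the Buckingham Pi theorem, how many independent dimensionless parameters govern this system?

1

There are 3 variables and 2 base dimensions (L, T).
The dimension matrix has rank 2.
Independent dimensionless groups: 3 − 2 = 1.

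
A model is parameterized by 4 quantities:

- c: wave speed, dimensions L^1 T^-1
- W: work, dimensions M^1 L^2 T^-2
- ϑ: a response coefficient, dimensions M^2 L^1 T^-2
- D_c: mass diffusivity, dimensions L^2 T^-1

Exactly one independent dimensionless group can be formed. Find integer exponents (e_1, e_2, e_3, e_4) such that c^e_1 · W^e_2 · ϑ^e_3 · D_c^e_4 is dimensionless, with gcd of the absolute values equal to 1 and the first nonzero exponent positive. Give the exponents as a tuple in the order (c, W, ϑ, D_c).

M: e_1·(0) + e_2·(1) + e_3·(2) + e_4·(0) = 0
L: e_1·(1) + e_2·(2) + e_3·(1) + e_4·(2) = 0
T: e_1·(-1) + e_2·(-2) + e_3·(-2) + e_4·(-1) = 0
Solving this homogeneous linear system for the smallest-integer solution (first nonzero entry positive) gives (1, -2, 1, 1).

(1, -2, 1, 1)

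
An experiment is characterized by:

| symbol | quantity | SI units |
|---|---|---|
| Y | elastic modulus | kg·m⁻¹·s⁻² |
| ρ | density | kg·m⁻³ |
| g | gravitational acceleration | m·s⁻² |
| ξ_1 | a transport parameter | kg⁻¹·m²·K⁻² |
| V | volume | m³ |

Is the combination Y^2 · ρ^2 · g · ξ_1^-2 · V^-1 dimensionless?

no

Sum the exponent of each base dimension across the product:
  M: 2·[Y]_M + 2·[ρ]_M + [g]_M − 2·[ξ_1]_M − [V]_M = 2·(1) + 2·(1) + (0) − 2·(-1) − (0) = 6
  L: 2·[Y]_L + 2·[ρ]_L + [g]_L − 2·[ξ_1]_L − [V]_L = 2·(-1) + 2·(-3) + (1) − 2·(2) − (3) = -14
  T: 2·[Y]_T + 2·[ρ]_T + [g]_T − 2·[ξ_1]_T − [V]_T = 2·(-2) + 2·(0) + (-2) − 2·(0) − (0) = -6
  Θ: 2·[Y]_Θ + 2·[ρ]_Θ + [g]_Θ − 2·[ξ_1]_Θ − [V]_Θ = 2·(0) + 2·(0) + (0) − 2·(-2) − (0) = 4
Net dimensions [M⁶ L⁻¹⁴ T⁻⁶ Θ⁴] ≠ [1] — not dimensionless.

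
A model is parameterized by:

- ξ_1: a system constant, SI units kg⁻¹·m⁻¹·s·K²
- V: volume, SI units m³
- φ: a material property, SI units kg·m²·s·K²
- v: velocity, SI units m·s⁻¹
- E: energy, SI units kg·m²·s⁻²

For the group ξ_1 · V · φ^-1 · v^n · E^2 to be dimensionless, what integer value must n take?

Balance the L exponent: (1)·n from v, plus (-1) + (3) − (2) + 2·(2) = 4 from the rest, must sum to zero.
n + 4 = 0, so n = -4.

-4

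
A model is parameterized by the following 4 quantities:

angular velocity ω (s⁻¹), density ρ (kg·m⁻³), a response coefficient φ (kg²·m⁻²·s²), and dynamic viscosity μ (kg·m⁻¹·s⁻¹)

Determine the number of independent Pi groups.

1

There are 4 variables and 3 base dimensions (M, L, T).
The dimension matrix has rank 3.
Independent dimensionless groups: 4 − 3 = 1.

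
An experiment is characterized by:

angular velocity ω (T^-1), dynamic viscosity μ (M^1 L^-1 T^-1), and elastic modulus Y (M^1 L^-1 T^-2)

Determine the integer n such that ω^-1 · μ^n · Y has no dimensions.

Balance the M exponent: (1)·n from μ, plus −(0) + (1) = 1 from the rest, must sum to zero.
n + 1 = 0, so n = -1.

-1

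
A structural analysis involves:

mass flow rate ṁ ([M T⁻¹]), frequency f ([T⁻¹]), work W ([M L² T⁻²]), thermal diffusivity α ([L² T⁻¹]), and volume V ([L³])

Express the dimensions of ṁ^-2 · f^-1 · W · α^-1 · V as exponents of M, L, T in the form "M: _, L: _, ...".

M: -1, L: 3, T: 2

Collect each base-dimension exponent across the product:
  M: −2·(1) − (0) + (1) − (0) + (0) = -1
  L: −2·(0) − (0) + (2) − (2) + (3) = 3
  T: −2·(-1) − (-1) + (-2) − (-1) + (0) = 2
So the dimensions are [M⁻¹ L³ T²].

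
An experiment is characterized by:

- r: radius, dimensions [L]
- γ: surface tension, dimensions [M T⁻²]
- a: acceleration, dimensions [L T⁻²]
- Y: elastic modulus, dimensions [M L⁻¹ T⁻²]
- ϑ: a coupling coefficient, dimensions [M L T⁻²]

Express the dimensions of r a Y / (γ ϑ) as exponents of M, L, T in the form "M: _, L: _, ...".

Collect each base-dimension exponent across the product:
  M: (0) − (1) + (0) + (1) − (1) = -1
  L: (1) − (0) + (1) + (-1) − (1) = 0
  T: (0) − (-2) + (-2) + (-2) − (-2) = 0
So the dimensions are [M⁻¹].

M: -1, L: 0, T: 0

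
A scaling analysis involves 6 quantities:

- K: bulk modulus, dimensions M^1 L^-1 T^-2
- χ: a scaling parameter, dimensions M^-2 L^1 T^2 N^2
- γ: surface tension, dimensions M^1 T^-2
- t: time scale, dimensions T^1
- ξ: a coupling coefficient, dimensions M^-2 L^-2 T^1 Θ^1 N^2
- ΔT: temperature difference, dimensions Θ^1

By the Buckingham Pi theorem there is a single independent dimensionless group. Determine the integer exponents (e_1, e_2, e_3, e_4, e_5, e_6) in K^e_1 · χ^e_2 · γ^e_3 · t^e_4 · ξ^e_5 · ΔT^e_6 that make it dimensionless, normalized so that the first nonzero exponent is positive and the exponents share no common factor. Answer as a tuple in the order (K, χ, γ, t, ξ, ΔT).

M: e_1·(1) + e_2·(-2) + e_3·(1) + e_4·(0) + e_5·(-2) + e_6·(0) = 0
L: e_1·(-1) + e_2·(1) + e_3·(0) + e_4·(0) + e_5·(-2) + e_6·(0) = 0
T: e_1·(-2) + e_2·(2) + e_3·(-2) + e_4·(1) + e_5·(1) + e_6·(0) = 0
Θ: e_1·(0) + e_2·(0) + e_3·(0) + e_4·(0) + e_5·(1) + e_6·(1) = 0
N: e_1·(0) + e_2·(2) + e_3·(0) + e_4·(0) + e_5·(2) + e_6·(0) = 0
Solving this homogeneous linear system for the smallest-integer solution (first nonzero entry positive) gives (3, 1, -3, -1, -1, 1).

(3, 1, -3, -1, -1, 1)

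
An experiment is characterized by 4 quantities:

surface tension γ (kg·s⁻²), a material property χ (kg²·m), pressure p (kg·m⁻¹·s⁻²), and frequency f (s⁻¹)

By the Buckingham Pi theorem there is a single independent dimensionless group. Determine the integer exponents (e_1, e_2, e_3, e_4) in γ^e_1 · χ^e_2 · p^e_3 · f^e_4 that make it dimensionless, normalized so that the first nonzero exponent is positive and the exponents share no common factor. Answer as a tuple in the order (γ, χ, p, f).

(3, -1, -1, -4)

M: e_1·(1) + e_2·(2) + e_3·(1) + e_4·(0) = 0
L: e_1·(0) + e_2·(1) + e_3·(-1) + e_4·(0) = 0
T: e_1·(-2) + e_2·(0) + e_3·(-2) + e_4·(-1) = 0
Solving this homogeneous linear system for the smallest-integer solution (first nonzero entry positive) gives (3, -1, -1, -4).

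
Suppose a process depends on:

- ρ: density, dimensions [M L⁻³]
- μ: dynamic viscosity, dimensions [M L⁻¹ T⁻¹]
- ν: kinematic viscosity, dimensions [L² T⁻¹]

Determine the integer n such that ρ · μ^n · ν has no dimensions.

-1

Balance the M exponent: (1)·n from μ, plus (1) + (0) = 1 from the rest, must sum to zero.
n + 1 = 0, so n = -1.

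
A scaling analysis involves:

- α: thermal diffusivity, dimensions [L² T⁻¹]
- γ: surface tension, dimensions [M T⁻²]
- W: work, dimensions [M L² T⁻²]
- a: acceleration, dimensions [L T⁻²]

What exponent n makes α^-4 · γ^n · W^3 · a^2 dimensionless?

-3

Balance the M exponent: (1)·n from γ, plus −4·(0) + 3·(1) + 2·(0) = 3 from the rest, must sum to zero.
n + 3 = 0, so n = -3.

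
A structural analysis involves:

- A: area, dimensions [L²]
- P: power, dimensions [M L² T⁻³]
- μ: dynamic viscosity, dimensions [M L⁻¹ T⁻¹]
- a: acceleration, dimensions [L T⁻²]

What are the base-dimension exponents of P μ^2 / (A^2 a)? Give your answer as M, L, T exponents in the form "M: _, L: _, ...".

M: 3, L: -5, T: -3

Collect each base-dimension exponent across the product:
  M: −2·(0) + (1) + 2·(1) − (0) = 3
  L: −2·(2) + (2) + 2·(-1) − (1) = -5
  T: −2·(0) + (-3) + 2·(-1) − (-2) = -3
So the dimensions are [M³ L⁻⁵ T⁻³].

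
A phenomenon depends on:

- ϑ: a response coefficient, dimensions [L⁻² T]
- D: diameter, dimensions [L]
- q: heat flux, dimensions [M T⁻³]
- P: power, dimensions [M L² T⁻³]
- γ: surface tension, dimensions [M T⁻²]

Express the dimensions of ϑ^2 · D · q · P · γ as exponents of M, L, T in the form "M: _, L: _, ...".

M: 3, L: -1, T: -6

Collect each base-dimension exponent across the product:
  M: 2·(0) + (0) + (1) + (1) + (1) = 3
  L: 2·(-2) + (1) + (0) + (2) + (0) = -1
  T: 2·(1) + (0) + (-3) + (-3) + (-2) = -6
So the dimensions are [M³ L⁻¹ T⁻⁶].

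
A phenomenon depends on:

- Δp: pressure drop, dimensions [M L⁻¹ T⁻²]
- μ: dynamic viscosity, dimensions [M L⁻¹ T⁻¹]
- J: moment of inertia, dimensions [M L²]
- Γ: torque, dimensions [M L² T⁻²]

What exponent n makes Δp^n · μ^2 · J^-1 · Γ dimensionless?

-2

Balance the M exponent: (1)·n from Δp, plus 2·(1) − (1) + (1) = 2 from the rest, must sum to zero.
n + 2 = 0, so n = -2.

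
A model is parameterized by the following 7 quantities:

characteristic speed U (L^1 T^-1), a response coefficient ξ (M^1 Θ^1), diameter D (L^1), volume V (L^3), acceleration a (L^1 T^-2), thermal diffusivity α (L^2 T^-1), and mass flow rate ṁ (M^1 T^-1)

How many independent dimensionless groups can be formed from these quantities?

3

There are 7 variables and 4 base dimensions (M, L, T, Θ).
The dimension matrix has rank 4.
Independent dimensionless groups: 7 − 4 = 3.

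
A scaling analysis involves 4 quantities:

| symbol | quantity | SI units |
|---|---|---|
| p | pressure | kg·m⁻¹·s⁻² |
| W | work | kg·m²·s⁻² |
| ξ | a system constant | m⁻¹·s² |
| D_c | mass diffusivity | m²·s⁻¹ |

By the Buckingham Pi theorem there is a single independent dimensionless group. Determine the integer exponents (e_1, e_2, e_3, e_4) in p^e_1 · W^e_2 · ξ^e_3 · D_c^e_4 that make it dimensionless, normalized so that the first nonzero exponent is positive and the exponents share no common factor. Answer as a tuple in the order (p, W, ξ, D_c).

(1, -1, 1, 2)

M: e_1·(1) + e_2·(1) + e_3·(0) + e_4·(0) = 0
L: e_1·(-1) + e_2·(2) + e_3·(-1) + e_4·(2) = 0
T: e_1·(-2) + e_2·(-2) + e_3·(2) + e_4·(-1) = 0
Solving this homogeneous linear system for the smallest-integer solution (first nonzero entry positive) gives (1, -1, 1, 2).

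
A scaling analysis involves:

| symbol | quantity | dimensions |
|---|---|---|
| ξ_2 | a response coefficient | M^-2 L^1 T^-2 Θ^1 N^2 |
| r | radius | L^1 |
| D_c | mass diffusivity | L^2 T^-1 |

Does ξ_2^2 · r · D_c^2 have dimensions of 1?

no

Sum the exponent of each base dimension across the product:
  M: 2·[ξ_2]_M + [r]_M + 2·[D_c]_M = 2·(-2) + (0) + 2·(0) = -4
  L: 2·[ξ_2]_L + [r]_L + 2·[D_c]_L = 2·(1) + (1) + 2·(2) = 7
  T: 2·[ξ_2]_T + [r]_T + 2·[D_c]_T = 2·(-2) + (0) + 2·(-1) = -6
  Θ: 2·[ξ_2]_Θ + [r]_Θ + 2·[D_c]_Θ = 2·(1) + (0) + 2·(0) = 2
  N: 2·[ξ_2]_N + [r]_N + 2·[D_c]_N = 2·(2) + (0) + 2·(0) = 4
Net dimensions [M⁻⁴ L⁷ T⁻⁶ Θ² N⁴] ≠ [1] — not dimensionless.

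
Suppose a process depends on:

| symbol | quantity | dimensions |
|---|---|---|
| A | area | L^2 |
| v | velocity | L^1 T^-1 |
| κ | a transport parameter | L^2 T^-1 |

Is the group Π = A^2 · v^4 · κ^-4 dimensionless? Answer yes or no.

yes

Sum the exponent of each base dimension across the product:
  M: 2·[A]_M + 4·[v]_M − 4·[κ]_M = 2·(0) + 4·(0) − 4·(0) = 0
  L: 2·[A]_L + 4·[v]_L − 4·[κ]_L = 2·(2) + 4·(1) − 4·(2) = 0
  T: 2·[A]_T + 4·[v]_T − 4·[κ]_T = 2·(0) + 4·(-1) − 4·(-1) = 0
All base exponents vanish — dimensionless.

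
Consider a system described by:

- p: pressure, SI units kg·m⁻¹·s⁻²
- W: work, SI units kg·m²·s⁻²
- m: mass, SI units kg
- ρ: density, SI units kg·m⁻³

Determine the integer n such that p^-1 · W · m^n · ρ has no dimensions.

-1

Balance the M exponent: (1)·n from m, plus −(1) + (1) + (1) = 1 from the rest, must sum to zero.
n + 1 = 0, so n = -1.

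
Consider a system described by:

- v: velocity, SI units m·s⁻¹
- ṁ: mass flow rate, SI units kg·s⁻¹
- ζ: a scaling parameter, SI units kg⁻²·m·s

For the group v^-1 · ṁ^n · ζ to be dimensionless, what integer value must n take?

Balance the M exponent: (1)·n from ṁ, plus −(0) + (-2) = -2 from the rest, must sum to zero.
n − 2 = 0, so n = 2.

2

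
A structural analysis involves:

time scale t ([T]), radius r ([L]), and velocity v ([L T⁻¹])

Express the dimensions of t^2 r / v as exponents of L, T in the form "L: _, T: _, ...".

Collect each base-dimension exponent across the product:
  L: 2·(0) + (1) − (1) = 0
  T: 2·(1) + (0) − (-1) = 3
So the dimensions are [T³].

L: 0, T: 3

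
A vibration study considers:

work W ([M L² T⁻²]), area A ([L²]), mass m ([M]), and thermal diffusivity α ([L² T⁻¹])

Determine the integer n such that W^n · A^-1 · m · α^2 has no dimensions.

Balance the M exponent: (1)·n from W, plus −(0) + (1) + 2·(0) = 1 from the rest, must sum to zero.
n + 1 = 0, so n = -1.

-1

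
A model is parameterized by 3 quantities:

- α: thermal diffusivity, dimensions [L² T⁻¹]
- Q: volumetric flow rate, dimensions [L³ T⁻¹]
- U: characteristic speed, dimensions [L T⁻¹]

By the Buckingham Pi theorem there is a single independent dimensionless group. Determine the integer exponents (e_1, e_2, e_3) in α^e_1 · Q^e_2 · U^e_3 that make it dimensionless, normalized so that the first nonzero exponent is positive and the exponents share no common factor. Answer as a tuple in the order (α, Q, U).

L: e_1·(2) + e_2·(3) + e_3·(1) = 0
T: e_1·(-1) + e_2·(-1) + e_3·(-1) = 0
Solving this homogeneous linear system for the smallest-integer solution (first nonzero entry positive) gives (2, -1, -1).

(2, -1, -1)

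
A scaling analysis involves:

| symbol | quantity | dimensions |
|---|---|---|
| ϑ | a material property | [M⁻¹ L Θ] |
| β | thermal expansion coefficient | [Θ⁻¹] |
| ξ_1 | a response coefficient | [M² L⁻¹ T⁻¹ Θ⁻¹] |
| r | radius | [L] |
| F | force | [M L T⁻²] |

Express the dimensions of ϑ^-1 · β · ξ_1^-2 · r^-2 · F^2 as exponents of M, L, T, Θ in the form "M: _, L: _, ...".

M: -1, L: 1, T: -2, Θ: 0

Collect each base-dimension exponent across the product:
  M: −(-1) + (0) − 2·(2) − 2·(0) + 2·(1) = -1
  L: −(1) + (0) − 2·(-1) − 2·(1) + 2·(1) = 1
  T: −(0) + (0) − 2·(-1) − 2·(0) + 2·(-2) = -2
  Θ: −(1) + (-1) − 2·(-1) − 2·(0) + 2·(0) = 0
So the dimensions are [M⁻¹ L T⁻²].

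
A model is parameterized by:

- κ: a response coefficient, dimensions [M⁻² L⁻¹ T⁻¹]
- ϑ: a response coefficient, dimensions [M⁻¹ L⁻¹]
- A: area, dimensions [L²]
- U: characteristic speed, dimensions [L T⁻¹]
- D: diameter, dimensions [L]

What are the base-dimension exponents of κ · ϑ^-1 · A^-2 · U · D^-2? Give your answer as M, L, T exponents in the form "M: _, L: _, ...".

Collect each base-dimension exponent across the product:
  M: (-2) − (-1) − 2·(0) + (0) − 2·(0) = -1
  L: (-1) − (-1) − 2·(2) + (1) − 2·(1) = -5
  T: (-1) − (0) − 2·(0) + (-1) − 2·(0) = -2
So the dimensions are [M⁻¹ L⁻⁵ T⁻²].

M: -1, L: -5, T: -2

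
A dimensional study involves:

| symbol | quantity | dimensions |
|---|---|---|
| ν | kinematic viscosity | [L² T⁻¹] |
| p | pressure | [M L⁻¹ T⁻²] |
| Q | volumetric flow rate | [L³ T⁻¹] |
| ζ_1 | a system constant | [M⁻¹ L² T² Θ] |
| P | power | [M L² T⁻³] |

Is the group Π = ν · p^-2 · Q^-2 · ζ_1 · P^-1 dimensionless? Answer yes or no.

no

Sum the exponent of each base dimension across the product:
  M: [ν]_M − 2·[p]_M − 2·[Q]_M + [ζ_1]_M − [P]_M = (0) − 2·(1) − 2·(0) + (-1) − (1) = -4
  L: [ν]_L − 2·[p]_L − 2·[Q]_L + [ζ_1]_L − [P]_L = (2) − 2·(-1) − 2·(3) + (2) − (2) = -2
  T: [ν]_T − 2·[p]_T − 2·[Q]_T + [ζ_1]_T − [P]_T = (-1) − 2·(-2) − 2·(-1) + (2) − (-3) = 10
  Θ: [ν]_Θ − 2·[p]_Θ − 2·[Q]_Θ + [ζ_1]_Θ − [P]_Θ = (0) − 2·(0) − 2·(0) + (1) − (0) = 1
Net dimensions [M⁻⁴ L⁻² T¹⁰ Θ] ≠ [1] — not dimensionless.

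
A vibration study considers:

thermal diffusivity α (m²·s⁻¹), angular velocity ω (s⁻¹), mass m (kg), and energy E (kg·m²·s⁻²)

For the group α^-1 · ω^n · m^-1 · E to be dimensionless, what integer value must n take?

-1

Balance the T exponent: (-1)·n from ω, plus −(-1) − (0) + (-2) = -1 from the rest, must sum to zero.
−n − 1 = 0, so n = -1.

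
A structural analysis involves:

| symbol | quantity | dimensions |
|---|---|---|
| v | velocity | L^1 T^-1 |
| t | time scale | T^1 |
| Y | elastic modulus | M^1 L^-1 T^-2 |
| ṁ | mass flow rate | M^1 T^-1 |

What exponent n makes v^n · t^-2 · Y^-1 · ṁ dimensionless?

Balance the L exponent: (1)·n from v, plus −2·(0) − (-1) + (0) = 1 from the rest, must sum to zero.
n + 1 = 0, so n = -1.

-1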